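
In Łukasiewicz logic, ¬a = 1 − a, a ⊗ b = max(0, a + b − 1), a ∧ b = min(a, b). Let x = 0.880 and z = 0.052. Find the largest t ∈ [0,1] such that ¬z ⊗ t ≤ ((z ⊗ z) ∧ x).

¬z = 1 − 0.052 = 0.948
So the left factor is ¬z = 0.948.
z ⊗ z = max(0, 0.052 + 0.052 − 1) = max(0, -0.896) = 0.000
(z ⊗ z) ∧ x = min(0.000, 0.880) = 0.000
So the right-hand bound is (z ⊗ z) ∧ x = 0.000.
The residuum of the Łukasiewicz t-norm gives the supremum: min(1, 1 − 0.948 + 0.000).
1 − 0.948 + 0.000 = 0.052, so t = min(1, 0.052) = 0.052.
Check: 0.948 ⊗ 0.052 = max(0, 0.000) = 0.000 ≤ 0.000.

0.052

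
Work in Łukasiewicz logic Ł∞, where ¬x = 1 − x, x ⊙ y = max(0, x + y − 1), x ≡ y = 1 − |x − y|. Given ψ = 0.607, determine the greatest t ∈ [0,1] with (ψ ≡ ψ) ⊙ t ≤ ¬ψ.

ψ ≡ ψ = 1 − |0.607 − 0.607| = 1 − 0.000 = 1.000
So the left factor is ψ ≡ ψ = 1.000.
¬ψ = 1 − 0.607 = 0.393
So the right-hand bound is ¬ψ = 0.393.
The residuum of the Łukasiewicz t-norm gives the supremum: min(1, 1 − 1.000 + 0.393).
1 − 1.000 + 0.393 = 0.393, so t = min(1, 0.393) = 0.393.
Check: 1.000 ⊙ 0.393 = max(0, 0.393) = 0.393 ≤ 0.393.

0.393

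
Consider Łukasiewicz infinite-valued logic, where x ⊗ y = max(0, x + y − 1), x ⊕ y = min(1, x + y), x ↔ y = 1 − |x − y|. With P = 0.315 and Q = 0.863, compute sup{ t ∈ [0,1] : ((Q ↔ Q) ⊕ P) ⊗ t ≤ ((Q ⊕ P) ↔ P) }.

Q ↔ Q = 1 − |0.863 − 0.863| = 1 − 0.000 = 1.000
(Q ↔ Q) ⊕ P = min(1, 1.000 + 0.315) = min(1, 1.315) = 1.000
So the left factor is (Q ↔ Q) ⊕ P = 1.000.
Q ⊕ P = min(1, 0.863 + 0.315) = min(1, 1.178) = 1.000
(Q ⊕ P) ↔ P = 1 − |1.000 − 0.315| = 1 − 0.685 = 0.315
So the right-hand bound is (Q ⊕ P) ↔ P = 0.315.
The residuum of the Łukasiewicz t-norm gives the supremum: min(1, 1 − 1.000 + 0.315).
1 − 1.000 + 0.315 = 0.315, so t = min(1, 0.315) = 0.315.
Check: 1.000 ⊗ 0.315 = max(0, 0.315) = 0.315 ≤ 0.315.

0.315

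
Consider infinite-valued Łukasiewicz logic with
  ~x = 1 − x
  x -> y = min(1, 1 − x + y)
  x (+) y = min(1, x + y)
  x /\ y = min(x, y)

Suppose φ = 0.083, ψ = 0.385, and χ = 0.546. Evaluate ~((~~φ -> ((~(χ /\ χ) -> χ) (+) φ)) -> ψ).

~φ = 1 − 0.083 = 0.917
~~φ = 1 − 0.917 = 0.083
χ /\ χ = min(0.546, 0.546) = 0.546
~(χ /\ χ) = 1 − 0.546 = 0.454
~(χ /\ χ) -> χ = min(1, 1 − 0.454 + 0.546) = min(1, 1.092) = 1.000
(~(χ /\ χ) -> χ) (+) φ = min(1, 1.000 + 0.083) = min(1, 1.083) = 1.000
~~φ -> ((~(χ /\ χ) -> χ) (+) φ) = min(1, 1 − 0.083 + 1.000) = min(1, 1.917) = 1.000
(~~φ -> ((~(χ /\ χ) -> χ) (+) φ)) -> ψ = min(1, 1 − 1.000 + 0.385) = min(1, 0.385) = 0.385
~((~~φ -> ((~(χ /\ χ) -> χ) (+) φ)) -> ψ) = 1 − 0.385 = 0.615

0.615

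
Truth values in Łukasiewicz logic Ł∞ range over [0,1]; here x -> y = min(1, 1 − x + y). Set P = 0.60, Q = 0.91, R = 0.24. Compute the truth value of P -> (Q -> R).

0.73

Q -> R = min(1, 1 − 0.91 + 0.24) = min(1, 0.33) = 0.33
P -> (Q -> R) = min(1, 1 − 0.60 + 0.33) = min(1, 0.73) = 0.73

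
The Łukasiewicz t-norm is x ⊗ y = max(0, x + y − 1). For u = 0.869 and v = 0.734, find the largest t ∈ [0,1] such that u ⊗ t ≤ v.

0.865

The residuum of the Łukasiewicz t-norm gives the supremum: min(1, 1 − 0.869 + 0.734).
1 − 0.869 + 0.734 = 0.865, so t = min(1, 0.865) = 0.865.
Check: 0.869 ⊗ 0.865 = max(0, 0.734) = 0.734 ≤ 0.734.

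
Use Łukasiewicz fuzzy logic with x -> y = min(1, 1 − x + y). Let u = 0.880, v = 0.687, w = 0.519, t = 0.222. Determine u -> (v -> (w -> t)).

w -> t = min(1, 1 − 0.519 + 0.222) = min(1, 0.703) = 0.703
v -> (w -> t) = min(1, 1 − 0.687 + 0.703) = min(1, 1.016) = 1.000
u -> (v -> (w -> t)) = min(1, 1 − 0.880 + 1.000) = min(1, 1.120) = 1.000

1.000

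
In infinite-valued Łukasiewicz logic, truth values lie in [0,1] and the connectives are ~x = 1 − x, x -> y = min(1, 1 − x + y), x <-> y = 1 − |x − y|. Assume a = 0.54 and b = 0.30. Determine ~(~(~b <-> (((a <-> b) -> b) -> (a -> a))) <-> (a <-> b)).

~b = 1 − 0.30 = 0.70
a <-> b = 1 − |0.54 − 0.30| = 1 − 0.24 = 0.76
(a <-> b) -> b = min(1, 1 − 0.76 + 0.30) = min(1, 0.54) = 0.54
a -> a = min(1, 1 − 0.54 + 0.54) = min(1, 1.00) = 1.00
((a <-> b) -> b) -> (a -> a) = min(1, 1 − 0.54 + 1.00) = min(1, 1.46) = 1.00
~b <-> (((a <-> b) -> b) -> (a -> a)) = 1 − |0.70 − 1.00| = 1 − 0.30 = 0.70
~(~b <-> (((a <-> b) -> b) -> (a -> a))) = 1 − 0.70 = 0.30
~(~b <-> (((a <-> b) -> b) -> (a -> a))) <-> (a <-> b) = 1 − |0.30 − 0.76| = 1 − 0.46 = 0.54
~(~(~b <-> (((a <-> b) -> b) -> (a -> a))) <-> (a <-> b)) = 1 − 0.54 = 0.46

0.46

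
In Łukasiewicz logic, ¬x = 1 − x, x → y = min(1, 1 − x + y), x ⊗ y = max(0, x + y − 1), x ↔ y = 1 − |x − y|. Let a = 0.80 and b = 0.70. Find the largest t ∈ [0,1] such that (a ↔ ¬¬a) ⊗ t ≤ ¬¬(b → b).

1.00

¬a = 1 − 0.80 = 0.20
¬¬a = 1 − 0.20 = 0.80
a ↔ ¬¬a = 1 − |0.80 − 0.80| = 1 − 0.00 = 1.00
So the left factor is a ↔ ¬¬a = 1.00.
b → b = min(1, 1 − 0.70 + 0.70) = min(1, 1.00) = 1.00
¬(b → b) = 1 − 1.00 = 0.00
¬¬(b → b) = 1 − 0.00 = 1.00
So the right-hand bound is ¬¬(b → b) = 1.00.
The residuum of the Łukasiewicz t-norm gives the supremum: min(1, 1 − 1.00 + 1.00).
1 − 1.00 + 1.00 = 1.00, so t = min(1, 1.00) = 1.00.
Check: 1.00 ⊗ 1.00 = max(0, 1.00) = 1.00 ≤ 1.00.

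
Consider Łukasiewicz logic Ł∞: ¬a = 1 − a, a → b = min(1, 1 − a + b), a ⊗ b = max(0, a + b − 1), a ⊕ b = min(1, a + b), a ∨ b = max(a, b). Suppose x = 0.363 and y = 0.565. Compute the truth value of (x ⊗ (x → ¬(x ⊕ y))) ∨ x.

0.363

x ⊕ y = min(1, 0.363 + 0.565) = min(1, 0.928) = 0.928
¬(x ⊕ y) = 1 − 0.928 = 0.072
x → ¬(x ⊕ y) = min(1, 1 − 0.363 + 0.072) = min(1, 0.709) = 0.709
x ⊗ (x → ¬(x ⊕ y)) = max(0, 0.363 + 0.709 − 1) = max(0, 0.072) = 0.072
(x ⊗ (x → ¬(x ⊕ y))) ∨ x = max(0.072, 0.363) = 0.363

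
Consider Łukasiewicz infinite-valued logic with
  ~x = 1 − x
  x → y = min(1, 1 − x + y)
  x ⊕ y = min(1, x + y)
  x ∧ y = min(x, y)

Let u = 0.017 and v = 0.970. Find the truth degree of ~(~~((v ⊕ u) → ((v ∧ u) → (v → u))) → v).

v ⊕ u = min(1, 0.970 + 0.017) = min(1, 0.987) = 0.987
v ∧ u = min(0.970, 0.017) = 0.017
v → u = min(1, 1 − 0.970 + 0.017) = min(1, 0.047) = 0.047
(v ∧ u) → (v → u) = min(1, 1 − 0.017 + 0.047) = min(1, 1.030) = 1.000
(v ⊕ u) → ((v ∧ u) → (v → u)) = min(1, 1 − 0.987 + 1.000) = min(1, 1.013) = 1.000
~((v ⊕ u) → ((v ∧ u) → (v → u))) = 1 − 1.000 = 0.000
~~((v ⊕ u) → ((v ∧ u) → (v → u))) = 1 − 0.000 = 1.000
~~((v ⊕ u) → ((v ∧ u) → (v → u))) → v = min(1, 1 − 1.000 + 0.970) = min(1, 0.970) = 0.970
~(~~((v ⊕ u) → ((v ∧ u) → (v → u))) → v) = 1 − 0.970 = 0.030

0.030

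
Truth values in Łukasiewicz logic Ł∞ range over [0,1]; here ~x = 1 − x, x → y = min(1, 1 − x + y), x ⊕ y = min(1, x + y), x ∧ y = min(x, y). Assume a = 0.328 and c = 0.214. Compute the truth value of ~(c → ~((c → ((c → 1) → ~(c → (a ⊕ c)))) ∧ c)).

c → 1 = min(1, 1 − 0.214 + 1.000) = min(1, 1.786) = 1.000
a ⊕ c = min(1, 0.328 + 0.214) = min(1, 0.542) = 0.542
c → (a ⊕ c) = min(1, 1 − 0.214 + 0.542) = min(1, 1.328) = 1.000
~(c → (a ⊕ c)) = 1 − 1.000 = 0.000
(c → 1) → ~(c → (a ⊕ c)) = min(1, 1 − 1.000 + 0.000) = min(1, 0.000) = 0.000
c → ((c → 1) → ~(c → (a ⊕ c))) = min(1, 1 − 0.214 + 0.000) = min(1, 0.786) = 0.786
(c → ((c → 1) → ~(c → (a ⊕ c)))) ∧ c = min(0.786, 0.214) = 0.214
~((c → ((c → 1) → ~(c → (a ⊕ c)))) ∧ c) = 1 − 0.214 = 0.786
c → ~((c → ((c → 1) → ~(c → (a ⊕ c)))) ∧ c) = min(1, 1 − 0.214 + 0.786) = min(1, 1.572) = 1.000
~(c → ~((c → ((c → 1) → ~(c → (a ⊕ c)))) ∧ c)) = 1 − 1.000 = 0.000

0.000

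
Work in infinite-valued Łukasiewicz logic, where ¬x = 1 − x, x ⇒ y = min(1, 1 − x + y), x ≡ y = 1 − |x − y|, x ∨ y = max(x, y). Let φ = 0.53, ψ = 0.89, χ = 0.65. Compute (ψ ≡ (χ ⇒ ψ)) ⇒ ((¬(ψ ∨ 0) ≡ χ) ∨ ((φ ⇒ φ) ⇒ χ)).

χ ⇒ ψ = min(1, 1 − 0.65 + 0.89) = min(1, 1.24) = 1.00
ψ ≡ (χ ⇒ ψ) = 1 − |0.89 − 1.00| = 1 − 0.11 = 0.89
ψ ∨ 0 = max(0.89, 0.00) = 0.89
¬(ψ ∨ 0) = 1 − 0.89 = 0.11
¬(ψ ∨ 0) ≡ χ = 1 − |0.11 − 0.65| = 1 − 0.54 = 0.46
φ ⇒ φ = min(1, 1 − 0.53 + 0.53) = min(1, 1.00) = 1.00
(φ ⇒ φ) ⇒ χ = min(1, 1 − 1.00 + 0.65) = min(1, 0.65) = 0.65
(¬(ψ ∨ 0) ≡ χ) ∨ ((φ ⇒ φ) ⇒ χ) = max(0.46, 0.65) = 0.65
(ψ ≡ (χ ⇒ ψ)) ⇒ ((¬(ψ ∨ 0) ≡ χ) ∨ ((φ ⇒ φ) ⇒ χ)) = min(1, 1 − 0.89 + 0.65) = min(1, 0.76) = 0.76

0.76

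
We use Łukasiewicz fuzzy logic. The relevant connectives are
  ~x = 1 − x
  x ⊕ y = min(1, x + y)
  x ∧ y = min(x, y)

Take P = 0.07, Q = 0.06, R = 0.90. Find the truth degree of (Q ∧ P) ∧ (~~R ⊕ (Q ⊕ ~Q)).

Q ∧ P = min(0.06, 0.07) = 0.06
~R = 1 − 0.90 = 0.10
~~R = 1 − 0.10 = 0.90
~Q = 1 − 0.06 = 0.94
Q ⊕ ~Q = min(1, 0.06 + 0.94) = min(1, 1.00) = 1.00
~~R ⊕ (Q ⊕ ~Q) = min(1, 0.90 + 1.00) = min(1, 1.90) = 1.00
(Q ∧ P) ∧ (~~R ⊕ (Q ⊕ ~Q)) = min(0.06, 1.00) = 0.06

0.06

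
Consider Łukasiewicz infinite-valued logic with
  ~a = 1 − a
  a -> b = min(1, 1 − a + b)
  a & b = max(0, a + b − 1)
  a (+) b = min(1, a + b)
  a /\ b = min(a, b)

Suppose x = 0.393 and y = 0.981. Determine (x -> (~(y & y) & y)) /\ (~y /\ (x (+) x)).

y & y = max(0, 0.981 + 0.981 − 1) = max(0, 0.962) = 0.962
~(y & y) = 1 − 0.962 = 0.038
~(y & y) & y = max(0, 0.038 + 0.981 − 1) = max(0, 0.019) = 0.019
x -> (~(y & y) & y) = min(1, 1 − 0.393 + 0.019) = min(1, 0.626) = 0.626
~y = 1 − 0.981 = 0.019
x (+) x = min(1, 0.393 + 0.393) = min(1, 0.786) = 0.786
~y /\ (x (+) x) = min(0.019, 0.786) = 0.019
(x -> (~(y & y) & y)) /\ (~y /\ (x (+) x)) = min(0.626, 0.019) = 0.019

0.019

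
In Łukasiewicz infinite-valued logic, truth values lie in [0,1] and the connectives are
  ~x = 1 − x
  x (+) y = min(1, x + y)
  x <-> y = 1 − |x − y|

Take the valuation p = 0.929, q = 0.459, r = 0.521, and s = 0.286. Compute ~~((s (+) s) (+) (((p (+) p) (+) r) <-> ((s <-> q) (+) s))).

s (+) s = min(1, 0.286 + 0.286) = min(1, 0.572) = 0.572
p (+) p = min(1, 0.929 + 0.929) = min(1, 1.858) = 1.000
(p (+) p) (+) r = min(1, 1.000 + 0.521) = min(1, 1.521) = 1.000
s <-> q = 1 − |0.286 − 0.459| = 1 − 0.173 = 0.827
(s <-> q) (+) s = min(1, 0.827 + 0.286) = min(1, 1.113) = 1.000
((p (+) p) (+) r) <-> ((s <-> q) (+) s) = 1 − |1.000 − 1.000| = 1 − 0.000 = 1.000
(s (+) s) (+) (((p (+) p) (+) r) <-> ((s <-> q) (+) s)) = min(1, 0.572 + 1.000) = min(1, 1.572) = 1.000
~((s (+) s) (+) (((p (+) p) (+) r) <-> ((s <-> q) (+) s))) = 1 − 1.000 = 0.000
~~((s (+) s) (+) (((p (+) p) (+) r) <-> ((s <-> q) (+) s))) = 1 − 0.000 = 1.000

1.000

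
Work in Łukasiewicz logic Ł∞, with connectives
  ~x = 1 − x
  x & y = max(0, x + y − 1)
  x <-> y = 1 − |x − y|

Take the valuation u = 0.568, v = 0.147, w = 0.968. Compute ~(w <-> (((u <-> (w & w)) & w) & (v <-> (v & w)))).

0.400

w & w = max(0, 0.968 + 0.968 − 1) = max(0, 0.936) = 0.936
u <-> (w & w) = 1 − |0.568 − 0.936| = 1 − 0.368 = 0.632
(u <-> (w & w)) & w = max(0, 0.632 + 0.968 − 1) = max(0, 0.600) = 0.600
v & w = max(0, 0.147 + 0.968 − 1) = max(0, 0.115) = 0.115
v <-> (v & w) = 1 − |0.147 − 0.115| = 1 − 0.032 = 0.968
((u <-> (w & w)) & w) & (v <-> (v & w)) = max(0, 0.600 + 0.968 − 1) = max(0, 0.568) = 0.568
w <-> (((u <-> (w & w)) & w) & (v <-> (v & w))) = 1 − |0.968 − 0.568| = 1 − 0.400 = 0.600
~(w <-> (((u <-> (w & w)) & w) & (v <-> (v & w)))) = 1 − 0.600 = 0.400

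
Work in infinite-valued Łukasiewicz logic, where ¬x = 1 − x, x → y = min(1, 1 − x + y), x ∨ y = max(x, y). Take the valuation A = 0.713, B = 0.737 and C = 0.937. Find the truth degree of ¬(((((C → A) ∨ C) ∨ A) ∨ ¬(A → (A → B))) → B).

0.200

C → A = min(1, 1 − 0.937 + 0.713) = min(1, 0.776) = 0.776
(C → A) ∨ C = max(0.776, 0.937) = 0.937
((C → A) ∨ C) ∨ A = max(0.937, 0.713) = 0.937
A → B = min(1, 1 − 0.713 + 0.737) = min(1, 1.024) = 1.000
A → (A → B) = min(1, 1 − 0.713 + 1.000) = min(1, 1.287) = 1.000
¬(A → (A → B)) = 1 − 1.000 = 0.000
(((C → A) ∨ C) ∨ A) ∨ ¬(A → (A → B)) = max(0.937, 0.000) = 0.937
((((C → A) ∨ C) ∨ A) ∨ ¬(A → (A → B))) → B = min(1, 1 − 0.937 + 0.737) = min(1, 0.800) = 0.800
¬(((((C → A) ∨ C) ∨ A) ∨ ¬(A → (A → B))) → B) = 1 − 0.800 = 0.200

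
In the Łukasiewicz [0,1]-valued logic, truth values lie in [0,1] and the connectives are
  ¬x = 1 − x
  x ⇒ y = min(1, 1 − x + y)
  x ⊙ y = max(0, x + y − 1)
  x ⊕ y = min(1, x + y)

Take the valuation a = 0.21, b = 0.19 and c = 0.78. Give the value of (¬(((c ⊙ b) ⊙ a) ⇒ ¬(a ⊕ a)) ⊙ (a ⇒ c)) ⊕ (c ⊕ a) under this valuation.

c ⊙ b = max(0, 0.78 + 0.19 − 1) = max(0, -0.03) = 0.00
(c ⊙ b) ⊙ a = max(0, 0.00 + 0.21 − 1) = max(0, -0.79) = 0.00
a ⊕ a = min(1, 0.21 + 0.21) = min(1, 0.42) = 0.42
¬(a ⊕ a) = 1 − 0.42 = 0.58
((c ⊙ b) ⊙ a) ⇒ ¬(a ⊕ a) = min(1, 1 − 0.00 + 0.58) = min(1, 1.58) = 1.00
¬(((c ⊙ b) ⊙ a) ⇒ ¬(a ⊕ a)) = 1 − 1.00 = 0.00
a ⇒ c = min(1, 1 − 0.21 + 0.78) = min(1, 1.57) = 1.00
¬(((c ⊙ b) ⊙ a) ⇒ ¬(a ⊕ a)) ⊙ (a ⇒ c) = max(0, 0.00 + 1.00 − 1) = max(0, 0.00) = 0.00
c ⊕ a = min(1, 0.78 + 0.21) = min(1, 0.99) = 0.99
(¬(((c ⊙ b) ⊙ a) ⇒ ¬(a ⊕ a)) ⊙ (a ⇒ c)) ⊕ (c ⊕ a) = min(1, 0.00 + 0.99) = min(1, 0.99) = 0.99

0.99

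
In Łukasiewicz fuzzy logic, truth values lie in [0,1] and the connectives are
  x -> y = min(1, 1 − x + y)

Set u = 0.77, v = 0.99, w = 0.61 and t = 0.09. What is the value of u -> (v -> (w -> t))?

w -> t = min(1, 1 − 0.61 + 0.09) = min(1, 0.48) = 0.48
v -> (w -> t) = min(1, 1 − 0.99 + 0.48) = min(1, 0.49) = 0.49
u -> (v -> (w -> t)) = min(1, 1 − 0.77 + 0.49) = min(1, 0.72) = 0.72

0.72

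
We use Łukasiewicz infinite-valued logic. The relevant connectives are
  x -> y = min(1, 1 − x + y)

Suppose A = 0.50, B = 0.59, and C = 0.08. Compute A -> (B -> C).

0.99

B -> C = min(1, 1 − 0.59 + 0.08) = min(1, 0.49) = 0.49
A -> (B -> C) = min(1, 1 − 0.50 + 0.49) = min(1, 0.99) = 0.99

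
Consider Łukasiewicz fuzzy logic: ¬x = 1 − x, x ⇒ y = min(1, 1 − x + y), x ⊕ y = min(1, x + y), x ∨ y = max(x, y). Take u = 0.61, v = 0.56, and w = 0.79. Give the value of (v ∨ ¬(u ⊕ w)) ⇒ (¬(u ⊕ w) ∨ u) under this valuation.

1.00

u ⊕ w = min(1, 0.61 + 0.79) = min(1, 1.40) = 1.00
¬(u ⊕ w) = 1 − 1.00 = 0.00
v ∨ ¬(u ⊕ w) = max(0.56, 0.00) = 0.56
¬(u ⊕ w) ∨ u = max(0.00, 0.61) = 0.61
(v ∨ ¬(u ⊕ w)) ⇒ (¬(u ⊕ w) ∨ u) = min(1, 1 − 0.56 + 0.61) = min(1, 1.05) = 1.00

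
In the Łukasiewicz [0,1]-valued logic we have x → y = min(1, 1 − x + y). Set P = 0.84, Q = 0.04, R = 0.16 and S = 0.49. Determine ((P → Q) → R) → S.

P → Q = min(1, 1 − 0.84 + 0.04) = min(1, 0.20) = 0.20
(P → Q) → R = min(1, 1 − 0.20 + 0.16) = min(1, 0.96) = 0.96
((P → Q) → R) → S = min(1, 1 − 0.96 + 0.49) = min(1, 0.53) = 0.53

0.53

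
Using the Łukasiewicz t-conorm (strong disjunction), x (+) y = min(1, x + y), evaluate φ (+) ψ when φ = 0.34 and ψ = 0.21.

0.55

φ (+) ψ = min(1, 0.34 + 0.21) = min(1, 0.55) = 0.55
For comparison, the Gödel t-conorm max(x, y) would give 0.34.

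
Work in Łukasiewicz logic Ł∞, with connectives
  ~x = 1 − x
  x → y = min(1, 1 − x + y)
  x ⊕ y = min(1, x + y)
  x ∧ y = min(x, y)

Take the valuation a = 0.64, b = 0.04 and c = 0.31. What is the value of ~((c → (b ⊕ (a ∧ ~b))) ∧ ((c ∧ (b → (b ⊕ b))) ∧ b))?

~b = 1 − 0.04 = 0.96
a ∧ ~b = min(0.64, 0.96) = 0.64
b ⊕ (a ∧ ~b) = min(1, 0.04 + 0.64) = min(1, 0.68) = 0.68
c → (b ⊕ (a ∧ ~b)) = min(1, 1 − 0.31 + 0.68) = min(1, 1.37) = 1.00
b ⊕ b = min(1, 0.04 + 0.04) = min(1, 0.08) = 0.08
b → (b ⊕ b) = min(1, 1 − 0.04 + 0.08) = min(1, 1.04) = 1.00
c ∧ (b → (b ⊕ b)) = min(0.31, 1.00) = 0.31
(c ∧ (b → (b ⊕ b))) ∧ b = min(0.31, 0.04) = 0.04
(c → (b ⊕ (a ∧ ~b))) ∧ ((c ∧ (b → (b ⊕ b))) ∧ b) = min(1.00, 0.04) = 0.04
~((c → (b ⊕ (a ∧ ~b))) ∧ ((c ∧ (b → (b ⊕ b))) ∧ b)) = 1 − 0.04 = 0.96

0.96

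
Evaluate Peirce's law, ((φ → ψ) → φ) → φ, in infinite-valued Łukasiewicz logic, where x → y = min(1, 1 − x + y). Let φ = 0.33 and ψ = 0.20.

0.87

φ → ψ = min(1, 1 − 0.33 + 0.20) = min(1, 0.87) = 0.87
(φ → ψ) → φ = min(1, 1 − 0.87 + 0.33) = min(1, 0.46) = 0.46
((φ → ψ) → φ) → φ = min(1, 1 − 0.46 + 0.33) = min(1, 0.87) = 0.87
(The value 0.87 < 1 shows this instance is not satisfied; not a Ł∞-tautology in general.)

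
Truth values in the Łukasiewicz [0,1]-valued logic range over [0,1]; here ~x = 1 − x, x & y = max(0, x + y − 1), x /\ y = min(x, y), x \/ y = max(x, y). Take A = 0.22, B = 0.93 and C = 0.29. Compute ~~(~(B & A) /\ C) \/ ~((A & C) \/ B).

B & A = max(0, 0.93 + 0.22 − 1) = max(0, 0.15) = 0.15
~(B & A) = 1 − 0.15 = 0.85
~(B & A) /\ C = min(0.85, 0.29) = 0.29
~(~(B & A) /\ C) = 1 − 0.29 = 0.71
~~(~(B & A) /\ C) = 1 − 0.71 = 0.29
A & C = max(0, 0.22 + 0.29 − 1) = max(0, -0.49) = 0.00
(A & C) \/ B = max(0.00, 0.93) = 0.93
~((A & C) \/ B) = 1 − 0.93 = 0.07
~~(~(B & A) /\ C) \/ ~((A & C) \/ B) = max(0.29, 0.07) = 0.29

0.29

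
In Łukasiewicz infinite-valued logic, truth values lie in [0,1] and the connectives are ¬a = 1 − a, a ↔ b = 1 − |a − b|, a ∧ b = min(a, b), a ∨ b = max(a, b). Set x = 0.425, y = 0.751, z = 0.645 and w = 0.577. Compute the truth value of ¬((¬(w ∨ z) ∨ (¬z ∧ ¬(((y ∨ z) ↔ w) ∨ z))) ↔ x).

0.070

w ∨ z = max(0.577, 0.645) = 0.645
¬(w ∨ z) = 1 − 0.645 = 0.355
¬z = 1 − 0.645 = 0.355
y ∨ z = max(0.751, 0.645) = 0.751
(y ∨ z) ↔ w = 1 − |0.751 − 0.577| = 1 − 0.174 = 0.826
((y ∨ z) ↔ w) ∨ z = max(0.826, 0.645) = 0.826
¬(((y ∨ z) ↔ w) ∨ z) = 1 − 0.826 = 0.174
¬z ∧ ¬(((y ∨ z) ↔ w) ∨ z) = min(0.355, 0.174) = 0.174
¬(w ∨ z) ∨ (¬z ∧ ¬(((y ∨ z) ↔ w) ∨ z)) = max(0.355, 0.174) = 0.355
(¬(w ∨ z) ∨ (¬z ∧ ¬(((y ∨ z) ↔ w) ∨ z))) ↔ x = 1 − |0.355 − 0.425| = 1 − 0.070 = 0.930
¬((¬(w ∨ z) ∨ (¬z ∧ ¬(((y ∨ z) ↔ w) ∨ z))) ↔ x) = 1 − 0.930 = 0.070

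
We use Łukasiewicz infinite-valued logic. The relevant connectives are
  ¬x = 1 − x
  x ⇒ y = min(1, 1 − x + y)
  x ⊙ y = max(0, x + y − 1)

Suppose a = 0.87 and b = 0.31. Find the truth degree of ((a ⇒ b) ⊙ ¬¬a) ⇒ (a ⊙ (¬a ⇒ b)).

1.00

a ⇒ b = min(1, 1 − 0.87 + 0.31) = min(1, 0.44) = 0.44
¬a = 1 − 0.87 = 0.13
¬¬a = 1 − 0.13 = 0.87
(a ⇒ b) ⊙ ¬¬a = max(0, 0.44 + 0.87 − 1) = max(0, 0.31) = 0.31
¬a ⇒ b = min(1, 1 − 0.13 + 0.31) = min(1, 1.18) = 1.00
a ⊙ (¬a ⇒ b) = max(0, 0.87 + 1.00 − 1) = max(0, 0.87) = 0.87
((a ⇒ b) ⊙ ¬¬a) ⇒ (a ⊙ (¬a ⇒ b)) = min(1, 1 − 0.31 + 0.87) = min(1, 1.56) = 1.00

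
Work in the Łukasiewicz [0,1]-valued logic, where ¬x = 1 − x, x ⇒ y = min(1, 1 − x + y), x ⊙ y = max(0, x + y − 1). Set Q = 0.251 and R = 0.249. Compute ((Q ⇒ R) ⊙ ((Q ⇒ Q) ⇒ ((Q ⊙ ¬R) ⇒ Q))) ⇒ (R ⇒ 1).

1.000

Q ⇒ R = min(1, 1 − 0.251 + 0.249) = min(1, 0.998) = 0.998
Q ⇒ Q = min(1, 1 − 0.251 + 0.251) = min(1, 1.000) = 1.000
¬R = 1 − 0.249 = 0.751
Q ⊙ ¬R = max(0, 0.251 + 0.751 − 1) = max(0, 0.002) = 0.002
(Q ⊙ ¬R) ⇒ Q = min(1, 1 − 0.002 + 0.251) = min(1, 1.249) = 1.000
(Q ⇒ Q) ⇒ ((Q ⊙ ¬R) ⇒ Q) = min(1, 1 − 1.000 + 1.000) = min(1, 1.000) = 1.000
(Q ⇒ R) ⊙ ((Q ⇒ Q) ⇒ ((Q ⊙ ¬R) ⇒ Q)) = max(0, 0.998 + 1.000 − 1) = max(0, 0.998) = 0.998
R ⇒ 1 = min(1, 1 − 0.249 + 1.000) = min(1, 1.751) = 1.000
((Q ⇒ R) ⊙ ((Q ⇒ Q) ⇒ ((Q ⊙ ¬R) ⇒ Q))) ⇒ (R ⇒ 1) = min(1, 1 − 0.998 + 1.000) = min(1, 1.002) = 1.000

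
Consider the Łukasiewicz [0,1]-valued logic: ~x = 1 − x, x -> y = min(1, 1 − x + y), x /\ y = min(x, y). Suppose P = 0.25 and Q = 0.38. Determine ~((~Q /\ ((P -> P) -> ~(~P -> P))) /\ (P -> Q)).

~Q = 1 − 0.38 = 0.62
P -> P = min(1, 1 − 0.25 + 0.25) = min(1, 1.00) = 1.00
~P = 1 − 0.25 = 0.75
~P -> P = min(1, 1 − 0.75 + 0.25) = min(1, 0.50) = 0.50
~(~P -> P) = 1 − 0.50 = 0.50
(P -> P) -> ~(~P -> P) = min(1, 1 − 1.00 + 0.50) = min(1, 0.50) = 0.50
~Q /\ ((P -> P) -> ~(~P -> P)) = min(0.62, 0.50) = 0.50
P -> Q = min(1, 1 − 0.25 + 0.38) = min(1, 1.13) = 1.00
(~Q /\ ((P -> P) -> ~(~P -> P))) /\ (P -> Q) = min(0.50, 1.00) = 0.50
~((~Q /\ ((P -> P) -> ~(~P -> P))) /\ (P -> Q)) = 1 − 0.50 = 0.50

0.50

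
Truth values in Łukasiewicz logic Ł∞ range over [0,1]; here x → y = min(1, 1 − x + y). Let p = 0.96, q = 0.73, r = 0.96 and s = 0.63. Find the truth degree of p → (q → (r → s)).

r → s = min(1, 1 − 0.96 + 0.63) = min(1, 0.67) = 0.67
q → (r → s) = min(1, 1 − 0.73 + 0.67) = min(1, 0.94) = 0.94
p → (q → (r → s)) = min(1, 1 − 0.96 + 0.94) = min(1, 0.98) = 0.98

0.98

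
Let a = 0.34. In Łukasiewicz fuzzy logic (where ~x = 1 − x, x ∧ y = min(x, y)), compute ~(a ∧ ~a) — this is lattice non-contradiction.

0.66

~a = 1 − 0.34 = 0.66
a ∧ ~a = min(0.34, 0.66) = 0.34
~(a ∧ ~a) = 1 − 0.34 = 0.66
(The value 0.66 < 1 shows this instance is not satisfied; not a Ł∞-tautology — its value is 1 − min(a, 1−a).)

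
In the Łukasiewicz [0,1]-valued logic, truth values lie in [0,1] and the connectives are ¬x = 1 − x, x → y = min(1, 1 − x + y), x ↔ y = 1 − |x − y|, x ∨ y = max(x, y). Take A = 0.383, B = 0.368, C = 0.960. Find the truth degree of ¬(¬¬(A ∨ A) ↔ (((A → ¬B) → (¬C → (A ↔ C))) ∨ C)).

0.617

A ∨ A = max(0.383, 0.383) = 0.383
¬(A ∨ A) = 1 − 0.383 = 0.617
¬¬(A ∨ A) = 1 − 0.617 = 0.383
¬B = 1 − 0.368 = 0.632
A → ¬B = min(1, 1 − 0.383 + 0.632) = min(1, 1.249) = 1.000
¬C = 1 − 0.960 = 0.040
A ↔ C = 1 − |0.383 − 0.960| = 1 − 0.577 = 0.423
¬C → (A ↔ C) = min(1, 1 − 0.040 + 0.423) = min(1, 1.383) = 1.000
(A → ¬B) → (¬C → (A ↔ C)) = min(1, 1 − 1.000 + 1.000) = min(1, 1.000) = 1.000
((A → ¬B) → (¬C → (A ↔ C))) ∨ C = max(1.000, 0.960) = 1.000
¬¬(A ∨ A) ↔ (((A → ¬B) → (¬C → (A ↔ C))) ∨ C) = 1 − |0.383 − 1.000| = 1 − 0.617 = 0.383
¬(¬¬(A ∨ A) ↔ (((A → ¬B) → (¬C → (A ↔ C))) ∨ C)) = 1 − 0.383 = 0.617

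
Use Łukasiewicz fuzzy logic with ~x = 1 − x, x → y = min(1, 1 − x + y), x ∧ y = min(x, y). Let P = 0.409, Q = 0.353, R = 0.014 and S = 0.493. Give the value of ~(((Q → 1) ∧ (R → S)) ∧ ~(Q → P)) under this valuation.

1.000

Q → 1 = min(1, 1 − 0.353 + 1.000) = min(1, 1.647) = 1.000
R → S = min(1, 1 − 0.014 + 0.493) = min(1, 1.479) = 1.000
(Q → 1) ∧ (R → S) = min(1.000, 1.000) = 1.000
Q → P = min(1, 1 − 0.353 + 0.409) = min(1, 1.056) = 1.000
~(Q → P) = 1 − 1.000 = 0.000
((Q → 1) ∧ (R → S)) ∧ ~(Q → P) = min(1.000, 0.000) = 0.000
~(((Q → 1) ∧ (R → S)) ∧ ~(Q → P)) = 1 − 0.000 = 1.000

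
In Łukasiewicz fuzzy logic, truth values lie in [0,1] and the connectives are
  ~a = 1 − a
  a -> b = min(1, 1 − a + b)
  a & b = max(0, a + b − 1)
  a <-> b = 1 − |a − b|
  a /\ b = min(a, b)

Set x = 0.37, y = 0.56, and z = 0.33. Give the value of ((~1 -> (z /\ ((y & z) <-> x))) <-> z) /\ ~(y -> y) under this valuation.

0.00

~1 = 1 − 1.00 = 0.00
y & z = max(0, 0.56 + 0.33 − 1) = max(0, -0.11) = 0.00
(y & z) <-> x = 1 − |0.00 − 0.37| = 1 − 0.37 = 0.63
z /\ ((y & z) <-> x) = min(0.33, 0.63) = 0.33
~1 -> (z /\ ((y & z) <-> x)) = min(1, 1 − 0.00 + 0.33) = min(1, 1.33) = 1.00
(~1 -> (z /\ ((y & z) <-> x))) <-> z = 1 − |1.00 − 0.33| = 1 − 0.67 = 0.33
y -> y = min(1, 1 − 0.56 + 0.56) = min(1, 1.00) = 1.00
~(y -> y) = 1 − 1.00 = 0.00
((~1 -> (z /\ ((y & z) <-> x))) <-> z) /\ ~(y -> y) = min(0.33, 0.00) = 0.00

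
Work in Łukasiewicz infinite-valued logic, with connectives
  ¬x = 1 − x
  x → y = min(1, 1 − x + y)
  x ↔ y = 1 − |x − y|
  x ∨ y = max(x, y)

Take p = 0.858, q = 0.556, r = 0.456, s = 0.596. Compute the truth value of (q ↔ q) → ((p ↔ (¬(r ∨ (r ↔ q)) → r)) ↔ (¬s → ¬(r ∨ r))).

0.858

q ↔ q = 1 − |0.556 − 0.556| = 1 − 0.000 = 1.000
r ↔ q = 1 − |0.456 − 0.556| = 1 − 0.100 = 0.900
r ∨ (r ↔ q) = max(0.456, 0.900) = 0.900
¬(r ∨ (r ↔ q)) = 1 − 0.900 = 0.100
¬(r ∨ (r ↔ q)) → r = min(1, 1 − 0.100 + 0.456) = min(1, 1.356) = 1.000
p ↔ (¬(r ∨ (r ↔ q)) → r) = 1 − |0.858 − 1.000| = 1 − 0.142 = 0.858
¬s = 1 − 0.596 = 0.404
r ∨ r = max(0.456, 0.456) = 0.456
¬(r ∨ r) = 1 − 0.456 = 0.544
¬s → ¬(r ∨ r) = min(1, 1 − 0.404 + 0.544) = min(1, 1.140) = 1.000
(p ↔ (¬(r ∨ (r ↔ q)) → r)) ↔ (¬s → ¬(r ∨ r)) = 1 − |0.858 − 1.000| = 1 − 0.142 = 0.858
(q ↔ q) → ((p ↔ (¬(r ∨ (r ↔ q)) → r)) ↔ (¬s → ¬(r ∨ r))) = min(1, 1 − 1.000 + 0.858) = min(1, 0.858) = 0.858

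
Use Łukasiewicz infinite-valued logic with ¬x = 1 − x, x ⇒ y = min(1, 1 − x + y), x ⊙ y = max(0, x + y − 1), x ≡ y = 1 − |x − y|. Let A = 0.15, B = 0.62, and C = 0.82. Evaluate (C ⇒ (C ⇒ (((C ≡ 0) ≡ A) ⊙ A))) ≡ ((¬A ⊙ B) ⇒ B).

0.48

C ≡ 0 = 1 − |0.82 − 0.00| = 1 − 0.82 = 0.18
(C ≡ 0) ≡ A = 1 − |0.18 − 0.15| = 1 − 0.03 = 0.97
((C ≡ 0) ≡ A) ⊙ A = max(0, 0.97 + 0.15 − 1) = max(0, 0.12) = 0.12
C ⇒ (((C ≡ 0) ≡ A) ⊙ A) = min(1, 1 − 0.82 + 0.12) = min(1, 0.30) = 0.30
C ⇒ (C ⇒ (((C ≡ 0) ≡ A) ⊙ A)) = min(1, 1 − 0.82 + 0.30) = min(1, 0.48) = 0.48
¬A = 1 − 0.15 = 0.85
¬A ⊙ B = max(0, 0.85 + 0.62 − 1) = max(0, 0.47) = 0.47
(¬A ⊙ B) ⇒ B = min(1, 1 − 0.47 + 0.62) = min(1, 1.15) = 1.00
(C ⇒ (C ⇒ (((C ≡ 0) ≡ A) ⊙ A))) ≡ ((¬A ⊙ B) ⇒ B) = 1 − |0.48 − 1.00| = 1 − 0.52 = 0.48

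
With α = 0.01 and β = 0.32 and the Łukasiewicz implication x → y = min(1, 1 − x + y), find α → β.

1.00

α → β = min(1, 1 − 0.01 + 0.32) = min(1, 1.31) = 1.00
For comparison, the Gödel implication (1 if x ≤ y else y) would give 1.00.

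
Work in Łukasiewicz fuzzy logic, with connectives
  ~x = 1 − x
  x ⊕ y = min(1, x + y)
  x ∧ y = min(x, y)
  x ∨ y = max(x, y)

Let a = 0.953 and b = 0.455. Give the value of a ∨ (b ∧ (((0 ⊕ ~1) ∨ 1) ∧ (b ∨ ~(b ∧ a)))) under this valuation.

0.953

~1 = 1 − 1.000 = 0.000
0 ⊕ ~1 = min(1, 0.000 + 0.000) = min(1, 0.000) = 0.000
(0 ⊕ ~1) ∨ 1 = max(0.000, 1.000) = 1.000
b ∧ a = min(0.455, 0.953) = 0.455
~(b ∧ a) = 1 − 0.455 = 0.545
b ∨ ~(b ∧ a) = max(0.455, 0.545) = 0.545
((0 ⊕ ~1) ∨ 1) ∧ (b ∨ ~(b ∧ a)) = min(1.000, 0.545) = 0.545
b ∧ (((0 ⊕ ~1) ∨ 1) ∧ (b ∨ ~(b ∧ a))) = min(0.455, 0.545) = 0.455
a ∨ (b ∧ (((0 ⊕ ~1) ∨ 1) ∧ (b ∨ ~(b ∧ a)))) = max(0.953, 0.455) = 0.953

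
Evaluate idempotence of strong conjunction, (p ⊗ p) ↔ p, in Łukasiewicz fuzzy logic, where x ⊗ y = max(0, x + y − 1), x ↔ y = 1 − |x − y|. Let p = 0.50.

p ⊗ p = max(0, 0.50 + 0.50 − 1) = max(0, 0.00) = 0.00
(p ⊗ p) ↔ p = 1 − |0.00 − 0.50| = 1 − 0.50 = 0.50
(The value 0.50 < 1 shows this instance is not satisfied; fails in Ł∞ since a ⊗ a = max(0, 2a−1) ≠ a in general.)

0.50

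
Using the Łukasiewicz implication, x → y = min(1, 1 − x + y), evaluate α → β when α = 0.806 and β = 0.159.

0.353

α → β = min(1, 1 − 0.806 + 0.159) = min(1, 0.353) = 0.353
For comparison, the Gödel implication (1 if x ≤ y else y) would give 0.159.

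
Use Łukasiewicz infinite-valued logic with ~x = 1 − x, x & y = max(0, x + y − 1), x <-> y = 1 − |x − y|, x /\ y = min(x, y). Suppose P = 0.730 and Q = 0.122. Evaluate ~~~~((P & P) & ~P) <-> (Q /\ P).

0.878

P & P = max(0, 0.730 + 0.730 − 1) = max(0, 0.460) = 0.460
~P = 1 − 0.730 = 0.270
(P & P) & ~P = max(0, 0.460 + 0.270 − 1) = max(0, -0.270) = 0.000
~((P & P) & ~P) = 1 − 0.000 = 1.000
~~((P & P) & ~P) = 1 − 1.000 = 0.000
~~~((P & P) & ~P) = 1 − 0.000 = 1.000
~~~~((P & P) & ~P) = 1 − 1.000 = 0.000
Q /\ P = min(0.122, 0.730) = 0.122
~~~~((P & P) & ~P) <-> (Q /\ P) = 1 − |0.000 − 0.122| = 1 − 0.122 = 0.878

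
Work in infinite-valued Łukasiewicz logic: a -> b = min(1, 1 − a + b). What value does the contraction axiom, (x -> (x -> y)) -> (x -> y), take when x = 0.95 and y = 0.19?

0.95

x -> y = min(1, 1 − 0.95 + 0.19) = min(1, 0.24) = 0.24
x -> (x -> y) = min(1, 1 − 0.95 + 0.24) = min(1, 0.29) = 0.29
(x -> (x -> y)) -> (x -> y) = min(1, 1 − 0.29 + 0.24) = min(1, 0.95) = 0.95
(The value 0.95 < 1 shows this instance is not satisfied; fails in Ł∞ (the t-norm is not idempotent).)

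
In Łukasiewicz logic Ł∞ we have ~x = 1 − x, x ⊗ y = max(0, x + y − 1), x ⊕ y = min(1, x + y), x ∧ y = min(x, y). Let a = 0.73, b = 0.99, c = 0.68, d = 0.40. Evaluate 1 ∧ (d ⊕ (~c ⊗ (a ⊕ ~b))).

~c = 1 − 0.68 = 0.32
~b = 1 − 0.99 = 0.01
a ⊕ ~b = min(1, 0.73 + 0.01) = min(1, 0.74) = 0.74
~c ⊗ (a ⊕ ~b) = max(0, 0.32 + 0.74 − 1) = max(0, 0.06) = 0.06
d ⊕ (~c ⊗ (a ⊕ ~b)) = min(1, 0.40 + 0.06) = min(1, 0.46) = 0.46
1 ∧ (d ⊕ (~c ⊗ (a ⊕ ~b))) = min(1.00, 0.46) = 0.46

0.46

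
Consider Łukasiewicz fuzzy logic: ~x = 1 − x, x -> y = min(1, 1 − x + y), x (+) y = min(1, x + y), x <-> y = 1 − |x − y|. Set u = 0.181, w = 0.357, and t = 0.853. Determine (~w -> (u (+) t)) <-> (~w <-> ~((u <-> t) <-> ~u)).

~w = 1 − 0.357 = 0.643
u (+) t = min(1, 0.181 + 0.853) = min(1, 1.034) = 1.000
~w -> (u (+) t) = min(1, 1 − 0.643 + 1.000) = min(1, 1.357) = 1.000
u <-> t = 1 − |0.181 − 0.853| = 1 − 0.672 = 0.328
~u = 1 − 0.181 = 0.819
(u <-> t) <-> ~u = 1 − |0.328 − 0.819| = 1 − 0.491 = 0.509
~((u <-> t) <-> ~u) = 1 − 0.509 = 0.491
~w <-> ~((u <-> t) <-> ~u) = 1 − |0.643 − 0.491| = 1 − 0.152 = 0.848
(~w -> (u (+) t)) <-> (~w <-> ~((u <-> t) <-> ~u)) = 1 − |1.000 − 0.848| = 1 − 0.152 = 0.848

0.848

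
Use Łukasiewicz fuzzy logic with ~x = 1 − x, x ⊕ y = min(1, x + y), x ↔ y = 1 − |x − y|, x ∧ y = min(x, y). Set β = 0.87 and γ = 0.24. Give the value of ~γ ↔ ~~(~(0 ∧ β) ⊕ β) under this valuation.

~γ = 1 − 0.24 = 0.76
0 ∧ β = min(0.00, 0.87) = 0.00
~(0 ∧ β) = 1 − 0.00 = 1.00
~(0 ∧ β) ⊕ β = min(1, 1.00 + 0.87) = min(1, 1.87) = 1.00
~(~(0 ∧ β) ⊕ β) = 1 − 1.00 = 0.00
~~(~(0 ∧ β) ⊕ β) = 1 − 0.00 = 1.00
~γ ↔ ~~(~(0 ∧ β) ⊕ β) = 1 − |0.76 − 1.00| = 1 − 0.24 = 0.76

0.76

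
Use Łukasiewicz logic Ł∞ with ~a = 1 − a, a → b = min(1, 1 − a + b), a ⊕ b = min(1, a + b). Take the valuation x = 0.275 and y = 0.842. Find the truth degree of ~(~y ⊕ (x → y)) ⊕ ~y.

~y = 1 − 0.842 = 0.158
x → y = min(1, 1 − 0.275 + 0.842) = min(1, 1.567) = 1.000
~y ⊕ (x → y) = min(1, 0.158 + 1.000) = min(1, 1.158) = 1.000
~(~y ⊕ (x → y)) = 1 − 1.000 = 0.000
~(~y ⊕ (x → y)) ⊕ ~y = min(1, 0.000 + 0.158) = min(1, 0.158) = 0.158

0.158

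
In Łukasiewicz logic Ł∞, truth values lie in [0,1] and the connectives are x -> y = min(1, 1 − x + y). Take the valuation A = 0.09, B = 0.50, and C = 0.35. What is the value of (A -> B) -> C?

0.35

A -> B = min(1, 1 − 0.09 + 0.50) = min(1, 1.41) = 1.00
(A -> B) -> C = min(1, 1 − 1.00 + 0.35) = min(1, 0.35) = 0.35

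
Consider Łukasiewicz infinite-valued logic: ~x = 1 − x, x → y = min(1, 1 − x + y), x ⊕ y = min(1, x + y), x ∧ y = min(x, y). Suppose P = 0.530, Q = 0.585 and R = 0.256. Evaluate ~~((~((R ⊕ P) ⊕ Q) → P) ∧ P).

R ⊕ P = min(1, 0.256 + 0.530) = min(1, 0.786) = 0.786
(R ⊕ P) ⊕ Q = min(1, 0.786 + 0.585) = min(1, 1.371) = 1.000
~((R ⊕ P) ⊕ Q) = 1 − 1.000 = 0.000
~((R ⊕ P) ⊕ Q) → P = min(1, 1 − 0.000 + 0.530) = min(1, 1.530) = 1.000
(~((R ⊕ P) ⊕ Q) → P) ∧ P = min(1.000, 0.530) = 0.530
~((~((R ⊕ P) ⊕ Q) → P) ∧ P) = 1 − 0.530 = 0.470
~~((~((R ⊕ P) ⊕ Q) → P) ∧ P) = 1 − 0.470 = 0.530

0.530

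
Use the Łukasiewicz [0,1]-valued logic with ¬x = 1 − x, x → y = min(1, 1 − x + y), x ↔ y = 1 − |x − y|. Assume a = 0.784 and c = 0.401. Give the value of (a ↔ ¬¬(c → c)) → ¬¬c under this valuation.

0.617

c → c = min(1, 1 − 0.401 + 0.401) = min(1, 1.000) = 1.000
¬(c → c) = 1 − 1.000 = 0.000
¬¬(c → c) = 1 − 0.000 = 1.000
a ↔ ¬¬(c → c) = 1 − |0.784 − 1.000| = 1 − 0.216 = 0.784
¬c = 1 − 0.401 = 0.599
¬¬c = 1 − 0.599 = 0.401
(a ↔ ¬¬(c → c)) → ¬¬c = min(1, 1 − 0.784 + 0.401) = min(1, 0.617) = 0.617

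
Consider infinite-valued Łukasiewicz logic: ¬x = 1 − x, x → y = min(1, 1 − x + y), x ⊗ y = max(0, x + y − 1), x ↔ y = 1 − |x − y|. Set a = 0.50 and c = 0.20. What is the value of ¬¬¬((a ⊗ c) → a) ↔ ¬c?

a ⊗ c = max(0, 0.50 + 0.20 − 1) = max(0, -0.30) = 0.00
(a ⊗ c) → a = min(1, 1 − 0.00 + 0.50) = min(1, 1.50) = 1.00
¬((a ⊗ c) → a) = 1 − 1.00 = 0.00
¬¬((a ⊗ c) → a) = 1 − 0.00 = 1.00
¬¬¬((a ⊗ c) → a) = 1 − 1.00 = 0.00
¬c = 1 − 0.20 = 0.80
¬¬¬((a ⊗ c) → a) ↔ ¬c = 1 − |0.00 − 0.80| = 1 − 0.80 = 0.20

0.20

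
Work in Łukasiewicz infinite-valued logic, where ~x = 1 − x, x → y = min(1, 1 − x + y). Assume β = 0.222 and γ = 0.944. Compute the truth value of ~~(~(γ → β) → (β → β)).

1.000

γ → β = min(1, 1 − 0.944 + 0.222) = min(1, 0.278) = 0.278
~(γ → β) = 1 − 0.278 = 0.722
β → β = min(1, 1 − 0.222 + 0.222) = min(1, 1.000) = 1.000
~(γ → β) → (β → β) = min(1, 1 − 0.722 + 1.000) = min(1, 1.278) = 1.000
~(~(γ → β) → (β → β)) = 1 − 1.000 = 0.000
~~(~(γ → β) → (β → β)) = 1 − 0.000 = 1.000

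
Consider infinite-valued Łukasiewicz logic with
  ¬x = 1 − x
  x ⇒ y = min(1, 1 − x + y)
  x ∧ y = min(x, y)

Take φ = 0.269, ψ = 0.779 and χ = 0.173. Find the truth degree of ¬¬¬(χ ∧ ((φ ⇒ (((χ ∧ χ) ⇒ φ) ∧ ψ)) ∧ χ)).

χ ∧ χ = min(0.173, 0.173) = 0.173
(χ ∧ χ) ⇒ φ = min(1, 1 − 0.173 + 0.269) = min(1, 1.096) = 1.000
((χ ∧ χ) ⇒ φ) ∧ ψ = min(1.000, 0.779) = 0.779
φ ⇒ (((χ ∧ χ) ⇒ φ) ∧ ψ) = min(1, 1 − 0.269 + 0.779) = min(1, 1.510) = 1.000
(φ ⇒ (((χ ∧ χ) ⇒ φ) ∧ ψ)) ∧ χ = min(1.000, 0.173) = 0.173
χ ∧ ((φ ⇒ (((χ ∧ χ) ⇒ φ) ∧ ψ)) ∧ χ) = min(0.173, 0.173) = 0.173
¬(χ ∧ ((φ ⇒ (((χ ∧ χ) ⇒ φ) ∧ ψ)) ∧ χ)) = 1 − 0.173 = 0.827
¬¬(χ ∧ ((φ ⇒ (((χ ∧ χ) ⇒ φ) ∧ ψ)) ∧ χ)) = 1 − 0.827 = 0.173
¬¬¬(χ ∧ ((φ ⇒ (((χ ∧ χ) ⇒ φ) ∧ ψ)) ∧ χ)) = 1 − 0.173 = 0.827

0.827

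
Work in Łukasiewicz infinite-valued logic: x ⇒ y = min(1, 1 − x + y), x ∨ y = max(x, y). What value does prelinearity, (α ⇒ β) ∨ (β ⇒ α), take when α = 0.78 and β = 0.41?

α ⇒ β = min(1, 1 − 0.78 + 0.41) = min(1, 0.63) = 0.63
β ⇒ α = min(1, 1 − 0.41 + 0.78) = min(1, 1.37) = 1.00
(α ⇒ β) ∨ (β ⇒ α) = max(0.63, 1.00) = 1.00
(As expected: a Ł∞-tautology — holds in every MV-chain.)

1.00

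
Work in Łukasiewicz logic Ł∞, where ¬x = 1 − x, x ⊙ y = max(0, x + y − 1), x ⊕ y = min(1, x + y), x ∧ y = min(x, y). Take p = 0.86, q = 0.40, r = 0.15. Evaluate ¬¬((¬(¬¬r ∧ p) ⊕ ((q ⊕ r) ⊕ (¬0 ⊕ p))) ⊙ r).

¬r = 1 − 0.15 = 0.85
¬¬r = 1 − 0.85 = 0.15
¬¬r ∧ p = min(0.15, 0.86) = 0.15
¬(¬¬r ∧ p) = 1 − 0.15 = 0.85
q ⊕ r = min(1, 0.40 + 0.15) = min(1, 0.55) = 0.55
¬0 = 1 − 0.00 = 1.00
¬0 ⊕ p = min(1, 1.00 + 0.86) = min(1, 1.86) = 1.00
(q ⊕ r) ⊕ (¬0 ⊕ p) = min(1, 0.55 + 1.00) = min(1, 1.55) = 1.00
¬(¬¬r ∧ p) ⊕ ((q ⊕ r) ⊕ (¬0 ⊕ p)) = min(1, 0.85 + 1.00) = min(1, 1.85) = 1.00
(¬(¬¬r ∧ p) ⊕ ((q ⊕ r) ⊕ (¬0 ⊕ p))) ⊙ r = max(0, 1.00 + 0.15 − 1) = max(0, 0.15) = 0.15
¬((¬(¬¬r ∧ p) ⊕ ((q ⊕ r) ⊕ (¬0 ⊕ p))) ⊙ r) = 1 − 0.15 = 0.85
¬¬((¬(¬¬r ∧ p) ⊕ ((q ⊕ r) ⊕ (¬0 ⊕ p))) ⊙ r) = 1 − 0.85 = 0.15

0.15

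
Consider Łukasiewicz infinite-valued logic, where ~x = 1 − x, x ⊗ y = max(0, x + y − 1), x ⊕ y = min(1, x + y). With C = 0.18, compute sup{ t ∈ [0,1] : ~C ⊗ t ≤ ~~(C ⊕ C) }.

~C = 1 − 0.18 = 0.82
So the left factor is ~C = 0.82.
C ⊕ C = min(1, 0.18 + 0.18) = min(1, 0.36) = 0.36
~(C ⊕ C) = 1 − 0.36 = 0.64
~~(C ⊕ C) = 1 − 0.64 = 0.36
So the right-hand bound is ~~(C ⊕ C) = 0.36.
The residuum of the Łukasiewicz t-norm gives the supremum: min(1, 1 − 0.82 + 0.36).
1 − 0.82 + 0.36 = 0.54, so t = min(1, 0.54) = 0.54.
Check: 0.82 ⊗ 0.54 = max(0, 0.36) = 0.36 ≤ 0.36.

0.54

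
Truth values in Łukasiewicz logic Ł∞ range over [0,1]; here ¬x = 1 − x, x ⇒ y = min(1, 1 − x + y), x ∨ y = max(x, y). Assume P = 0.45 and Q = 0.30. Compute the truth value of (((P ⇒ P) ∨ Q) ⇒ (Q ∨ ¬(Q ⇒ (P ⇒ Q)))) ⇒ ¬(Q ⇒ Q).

0.70

P ⇒ P = min(1, 1 − 0.45 + 0.45) = min(1, 1.00) = 1.00
(P ⇒ P) ∨ Q = max(1.00, 0.30) = 1.00
P ⇒ Q = min(1, 1 − 0.45 + 0.30) = min(1, 0.85) = 0.85
Q ⇒ (P ⇒ Q) = min(1, 1 − 0.30 + 0.85) = min(1, 1.55) = 1.00
¬(Q ⇒ (P ⇒ Q)) = 1 − 1.00 = 0.00
Q ∨ ¬(Q ⇒ (P ⇒ Q)) = max(0.30, 0.00) = 0.30
((P ⇒ P) ∨ Q) ⇒ (Q ∨ ¬(Q ⇒ (P ⇒ Q))) = min(1, 1 − 1.00 + 0.30) = min(1, 0.30) = 0.30
Q ⇒ Q = min(1, 1 − 0.30 + 0.30) = min(1, 1.00) = 1.00
¬(Q ⇒ Q) = 1 − 1.00 = 0.00
(((P ⇒ P) ∨ Q) ⇒ (Q ∨ ¬(Q ⇒ (P ⇒ Q)))) ⇒ ¬(Q ⇒ Q) = min(1, 1 − 0.30 + 0.00) = min(1, 0.70) = 0.70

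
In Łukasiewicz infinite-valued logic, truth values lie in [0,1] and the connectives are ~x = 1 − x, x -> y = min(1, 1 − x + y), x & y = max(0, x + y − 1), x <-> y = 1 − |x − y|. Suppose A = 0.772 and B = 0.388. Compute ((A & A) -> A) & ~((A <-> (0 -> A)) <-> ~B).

A & A = max(0, 0.772 + 0.772 − 1) = max(0, 0.544) = 0.544
(A & A) -> A = min(1, 1 − 0.544 + 0.772) = min(1, 1.228) = 1.000
0 -> A = min(1, 1 − 0.000 + 0.772) = min(1, 1.772) = 1.000
A <-> (0 -> A) = 1 − |0.772 − 1.000| = 1 − 0.228 = 0.772
~B = 1 − 0.388 = 0.612
(A <-> (0 -> A)) <-> ~B = 1 − |0.772 − 0.612| = 1 − 0.160 = 0.840
~((A <-> (0 -> A)) <-> ~B) = 1 − 0.840 = 0.160
((A & A) -> A) & ~((A <-> (0 -> A)) <-> ~B) = max(0, 1.000 + 0.160 − 1) = max(0, 0.160) = 0.160

0.160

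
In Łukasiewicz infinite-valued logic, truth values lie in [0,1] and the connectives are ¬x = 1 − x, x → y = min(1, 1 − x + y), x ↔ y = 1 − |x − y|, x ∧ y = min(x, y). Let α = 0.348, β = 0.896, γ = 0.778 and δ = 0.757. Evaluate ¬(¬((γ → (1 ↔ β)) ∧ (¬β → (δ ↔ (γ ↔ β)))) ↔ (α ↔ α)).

1.000

1 ↔ β = 1 − |1.000 − 0.896| = 1 − 0.104 = 0.896
γ → (1 ↔ β) = min(1, 1 − 0.778 + 0.896) = min(1, 1.118) = 1.000
¬β = 1 − 0.896 = 0.104
γ ↔ β = 1 − |0.778 − 0.896| = 1 − 0.118 = 0.882
δ ↔ (γ ↔ β) = 1 − |0.757 − 0.882| = 1 − 0.125 = 0.875
¬β → (δ ↔ (γ ↔ β)) = min(1, 1 − 0.104 + 0.875) = min(1, 1.771) = 1.000
(γ → (1 ↔ β)) ∧ (¬β → (δ ↔ (γ ↔ β))) = min(1.000, 1.000) = 1.000
¬((γ → (1 ↔ β)) ∧ (¬β → (δ ↔ (γ ↔ β)))) = 1 − 1.000 = 0.000
α ↔ α = 1 − |0.348 − 0.348| = 1 − 0.000 = 1.000
¬((γ → (1 ↔ β)) ∧ (¬β → (δ ↔ (γ ↔ β)))) ↔ (α ↔ α) = 1 − |0.000 − 1.000| = 1 − 1.000 = 0.000
¬(¬((γ → (1 ↔ β)) ∧ (¬β → (δ ↔ (γ ↔ β)))) ↔ (α ↔ α)) = 1 − 0.000 = 1.000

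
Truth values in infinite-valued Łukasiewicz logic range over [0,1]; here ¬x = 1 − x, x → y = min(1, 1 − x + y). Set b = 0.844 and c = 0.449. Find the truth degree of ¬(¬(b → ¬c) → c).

¬c = 1 − 0.449 = 0.551
b → ¬c = min(1, 1 − 0.844 + 0.551) = min(1, 0.707) = 0.707
¬(b → ¬c) = 1 − 0.707 = 0.293
¬(b → ¬c) → c = min(1, 1 − 0.293 + 0.449) = min(1, 1.156) = 1.000
¬(¬(b → ¬c) → c) = 1 − 1.000 = 0.000

0.000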